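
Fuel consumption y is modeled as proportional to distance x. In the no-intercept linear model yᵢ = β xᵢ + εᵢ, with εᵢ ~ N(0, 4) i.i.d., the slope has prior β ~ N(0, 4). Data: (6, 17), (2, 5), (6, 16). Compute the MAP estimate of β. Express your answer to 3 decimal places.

log p(β | y) = −Σ(yᵢ − βxᵢ)²/(2·4) − β²/(2·4) + const.
Setting the derivative to zero: Σxᵢ(yᵢ − βxᵢ)/4 − β/4 = 0, so β = Σxᵢyᵢ / (Σxᵢ² + σ²/τ²).
Σxᵢyᵢ = 6·17 + 2·5 + 6·16 = 208; Σxᵢ² = 76; σ²/τ² = 1.
β̂_MAP = 208 / (76 + 1) = 208/77 ≈ 2.701.

β̂_MAP = 2.701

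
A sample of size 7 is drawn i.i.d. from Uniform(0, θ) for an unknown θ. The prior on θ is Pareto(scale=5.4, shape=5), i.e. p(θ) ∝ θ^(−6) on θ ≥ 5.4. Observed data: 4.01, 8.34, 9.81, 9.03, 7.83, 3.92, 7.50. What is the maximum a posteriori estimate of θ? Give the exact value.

θ̂_MAP = 9.81

The Uniform(0, θ) likelihood is θ^(−n) for θ ≥ max(xᵢ), zero otherwise. Here max(xᵢ) = 9.81.
Posterior ∝ θ^(−6) · θ^(−7) = θ^(−13) on θ ≥ max(5.4, 9.81) = 9.81.
This density is strictly decreasing in θ, so the posterior mode lies at the lower boundary of the support.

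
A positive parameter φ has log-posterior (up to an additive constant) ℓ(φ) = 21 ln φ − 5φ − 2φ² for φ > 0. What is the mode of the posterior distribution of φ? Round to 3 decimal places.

φ̂_MAP = 1.750

ℓ'(φ) = 21/φ − 5 − 4φ. Setting this to zero and multiplying by φ: 4φ² + 5φ − 21 = 0.
φ = (−5 + √(5² + 4·4·21)) / (2·4) = (−5 + √361) / 8 = (−5 + 19)/8 = 7/4.
ℓ''(φ) = −21/φ² − 4 < 0, confirming a maximum.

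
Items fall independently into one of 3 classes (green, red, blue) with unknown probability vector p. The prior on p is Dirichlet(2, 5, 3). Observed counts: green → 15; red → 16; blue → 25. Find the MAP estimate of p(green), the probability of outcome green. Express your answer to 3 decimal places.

MAP estimate of p(green) = 0.254

The posterior is Dirichlet(αᵢ + nᵢ) = Dirichlet(17, 21, 28).
For a Dirichlet(a₁,…,a_K) with all aᵢ > 1, the mode has j-th component (aⱼ − 1)/(Σaᵢ − K).
Here Σaᵢ = 66 and K = 3, so p(green) = (17 − 1)/(66 − 3) = 16/63 ≈ 0.254.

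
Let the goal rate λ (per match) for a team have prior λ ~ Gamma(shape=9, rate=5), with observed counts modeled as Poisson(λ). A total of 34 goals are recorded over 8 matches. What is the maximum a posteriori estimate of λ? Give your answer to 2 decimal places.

λ̂_MAP = 3.23

Σxᵢ = 34, n = 8.
Posterior ∝ λ^8e^(−5λ) · λ^34e^(−8λ) = λ^42e^(−13λ), i.e. Gamma(shape=43, rate=13).
The mode of a Gamma(a, b) with a ≥ 1 (shape–rate) is (a−1)/b = 42/13 ≈ 3.23.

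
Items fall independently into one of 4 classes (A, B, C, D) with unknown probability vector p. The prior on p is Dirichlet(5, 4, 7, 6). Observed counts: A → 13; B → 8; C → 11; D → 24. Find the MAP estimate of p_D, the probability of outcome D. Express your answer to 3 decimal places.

MAP estimate of p_D = 0.392

The posterior is Dirichlet(αᵢ + nᵢ) = Dirichlet(18, 12, 18, 30).
For a Dirichlet(a₁,…,a_K) with all aᵢ > 1, the mode has j-th component (aⱼ − 1)/(Σaᵢ − K).
Here Σaᵢ = 78 and K = 4, so p_D = (30 − 1)/(78 − 4) = 29/74 ≈ 0.392.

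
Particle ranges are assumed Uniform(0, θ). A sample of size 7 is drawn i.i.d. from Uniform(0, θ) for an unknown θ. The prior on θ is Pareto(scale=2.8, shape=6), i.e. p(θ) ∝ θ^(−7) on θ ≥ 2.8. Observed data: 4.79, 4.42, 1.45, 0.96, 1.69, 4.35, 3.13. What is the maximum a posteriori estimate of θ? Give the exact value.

θ̂_MAP = 4.79

The Uniform(0, θ) likelihood is θ^(−n) for θ ≥ max(xᵢ), zero otherwise. Here max(xᵢ) = 4.79.
Posterior ∝ θ^(−7) · θ^(−7) = θ^(−14) on θ ≥ max(2.8, 4.79) = 4.79.
This density is strictly decreasing in θ, so the posterior mode lies at the lower boundary of the support.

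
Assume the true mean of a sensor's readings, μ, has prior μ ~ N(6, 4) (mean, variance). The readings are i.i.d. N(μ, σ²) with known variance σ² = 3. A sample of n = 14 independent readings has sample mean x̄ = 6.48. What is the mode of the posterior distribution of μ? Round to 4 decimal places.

n = 14, x̄ = 6.48.
For a Normal prior and Normal likelihood with known variance, the posterior is Normal; its mode equals its mean, the precision-weighted average.
Prior precision 1/σ₀² = 1/4 = 0.25; data precision n/σ² = 14/3.
μ̂ = (0.25·6 + (14/3)·6.48) / (0.25 + 14/3) = 31.74/(59/12) = 9522/1475 ≈ 6.4556.

μ̂_MAP = 6.4556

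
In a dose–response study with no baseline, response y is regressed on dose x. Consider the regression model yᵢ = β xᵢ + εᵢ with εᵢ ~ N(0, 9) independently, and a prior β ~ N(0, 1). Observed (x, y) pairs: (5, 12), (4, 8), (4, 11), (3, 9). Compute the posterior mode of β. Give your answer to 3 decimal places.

β̂_MAP = 2.173

log p(β | y) = −Σ(yᵢ − βxᵢ)²/(2·9) − β²/(2·1) + const.
Setting the derivative to zero: Σxᵢ(yᵢ − βxᵢ)/9 − β/1 = 0, so β = Σxᵢyᵢ / (Σxᵢ² + σ²/τ²).
Σxᵢyᵢ = 5·12 + 4·8 + 4·11 + 3·9 = 163; Σxᵢ² = 66; σ²/τ² = 9.
β̂_MAP = 163 / (66 + 9) = 163/75 ≈ 2.173.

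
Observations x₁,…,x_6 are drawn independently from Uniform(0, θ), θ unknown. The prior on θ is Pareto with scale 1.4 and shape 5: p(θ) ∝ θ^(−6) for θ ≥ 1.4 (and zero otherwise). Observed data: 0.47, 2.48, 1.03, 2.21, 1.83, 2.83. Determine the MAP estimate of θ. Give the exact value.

The Uniform(0, θ) likelihood is θ^(−n) for θ ≥ max(xᵢ), zero otherwise. Here max(xᵢ) = 2.83.
Posterior ∝ θ^(−6) · θ^(−6) = θ^(−12) on θ ≥ max(1.4, 2.83) = 2.83.
This density is strictly decreasing in θ, so the posterior mode lies at the lower boundary of the support.

θ̂_MAP = 2.83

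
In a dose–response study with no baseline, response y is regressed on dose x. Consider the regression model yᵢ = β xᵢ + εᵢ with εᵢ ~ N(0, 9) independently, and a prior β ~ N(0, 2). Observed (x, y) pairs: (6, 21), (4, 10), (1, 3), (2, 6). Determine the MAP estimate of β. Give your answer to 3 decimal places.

log p(β | y) = −Σ(yᵢ − βxᵢ)²/(2·9) − β²/(2·2) + const.
Setting the derivative to zero: Σxᵢ(yᵢ − βxᵢ)/9 − β/2 = 0, so β = Σxᵢyᵢ / (Σxᵢ² + σ²/τ²).
Σxᵢyᵢ = 6·21 + 4·10 + 1·3 + 2·6 = 181; Σxᵢ² = 57; σ²/τ² = 4.5.
β̂_MAP = 181 / (57 + 4.5) = 181/61.5 ≈ 2.943.

β̂_MAP = 2.943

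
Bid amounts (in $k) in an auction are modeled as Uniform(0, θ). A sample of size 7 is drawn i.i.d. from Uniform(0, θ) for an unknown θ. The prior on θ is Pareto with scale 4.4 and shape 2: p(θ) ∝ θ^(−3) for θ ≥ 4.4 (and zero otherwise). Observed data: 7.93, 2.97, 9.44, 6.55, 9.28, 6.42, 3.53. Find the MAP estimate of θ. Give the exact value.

The Uniform(0, θ) likelihood is θ^(−n) for θ ≥ max(xᵢ), zero otherwise. Here max(xᵢ) = 9.44.
Posterior ∝ θ^(−3) · θ^(−7) = θ^(−10) on θ ≥ max(4.4, 9.44) = 9.44.
This density is strictly decreasing in θ, so the posterior mode lies at the lower boundary of the support.

θ̂_MAP = 9.44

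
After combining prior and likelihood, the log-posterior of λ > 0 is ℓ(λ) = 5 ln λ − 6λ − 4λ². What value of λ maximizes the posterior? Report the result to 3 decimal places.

ℓ'(λ) = 5/λ − 6 − 8λ. Setting this to zero and multiplying by λ: 8λ² + 6λ − 5 = 0.
λ = (−6 + √(6² + 4·8·5)) / (2·8) = (−6 + √196) / 16 = (−6 + 14)/16 = 1/2.
ℓ''(λ) = −5/λ² − 8 < 0, confirming a maximum.

λ̂_MAP = 0.500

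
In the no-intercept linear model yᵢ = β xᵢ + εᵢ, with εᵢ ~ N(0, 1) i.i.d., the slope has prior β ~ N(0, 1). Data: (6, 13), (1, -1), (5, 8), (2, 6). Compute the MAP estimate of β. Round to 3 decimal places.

log p(β | y) = −Σ(yᵢ − βxᵢ)²/(2·1) − β²/(2·1) + const.
Setting the derivative to zero: Σxᵢ(yᵢ − βxᵢ)/1 − β/1 = 0, so β = Σxᵢyᵢ / (Σxᵢ² + σ²/τ²).
Σxᵢyᵢ = 6·13 + 1·(-1) + 5·8 + 2·6 = 129; Σxᵢ² = 66; σ²/τ² = 1.
β̂_MAP = 129 / (66 + 1) = 129/67 ≈ 1.925.

β̂_MAP = 1.925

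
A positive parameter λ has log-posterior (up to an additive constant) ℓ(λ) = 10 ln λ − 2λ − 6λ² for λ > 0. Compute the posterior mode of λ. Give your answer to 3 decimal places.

ℓ'(λ) = 10/λ − 2 − 12λ. Setting this to zero and multiplying by λ: 12λ² + 2λ − 10 = 0.
λ = (−2 + √(2² + 4·12·10)) / (2·12) = (−2 + √484) / 24 = (−2 + 22)/24 = 5/6.
ℓ''(λ) = −10/λ² − 12 < 0, confirming a maximum.

λ̂_MAP = 0.833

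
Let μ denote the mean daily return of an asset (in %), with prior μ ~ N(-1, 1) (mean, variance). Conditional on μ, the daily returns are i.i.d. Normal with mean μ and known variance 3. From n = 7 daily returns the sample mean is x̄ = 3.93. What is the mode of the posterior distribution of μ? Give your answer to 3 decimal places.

μ̂_MAP = 2.451

n = 7, x̄ = 3.93.
For a Normal prior and Normal likelihood with known variance, the posterior is Normal; its mode equals its mean, the precision-weighted average.
Prior precision 1/σ₀² = 1/1 = 1; data precision n/σ² = 7/3.
μ̂ = (1·(-1) + (7/3)·3.93) / (1 + 7/3) = 8.17/(10/3) = 2.451.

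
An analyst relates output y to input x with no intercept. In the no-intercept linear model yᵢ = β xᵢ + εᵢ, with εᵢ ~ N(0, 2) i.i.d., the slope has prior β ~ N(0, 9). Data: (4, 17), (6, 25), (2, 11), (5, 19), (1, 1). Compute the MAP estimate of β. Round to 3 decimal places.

log p(β | y) = −Σ(yᵢ − βxᵢ)²/(2·2) − β²/(2·9) + const.
Setting the derivative to zero: Σxᵢ(yᵢ − βxᵢ)/2 − β/9 = 0, so β = Σxᵢyᵢ / (Σxᵢ² + σ²/τ²).
Σxᵢyᵢ = 4·17 + 6·25 + 2·11 + 5·19 + 1·1 = 336; Σxᵢ² = 82; σ²/τ² = 2/9.
β̂_MAP = 336 / (82 + 2/9) = 336/(740/9) = 756/185 ≈ 4.086.

β̂_MAP = 4.086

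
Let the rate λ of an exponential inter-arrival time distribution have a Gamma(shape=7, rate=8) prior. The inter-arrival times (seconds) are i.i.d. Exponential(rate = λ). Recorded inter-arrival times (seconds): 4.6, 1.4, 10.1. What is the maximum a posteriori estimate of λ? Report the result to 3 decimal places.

The Exponential(rate=λ) likelihood is ∝ λ^n e^(−λΣtᵢ). Here n = 3 and Σtᵢ = 4.6 + 1.4 + 10.1 = 16.1.
Posterior ∝ λ^6e^(−8λ) · λ^3e^(−16.1λ) = λ^9e^(−24.1λ), i.e. Gamma(10, 24.1).
Mode = (a−1)/b = 9/24.1 ≈ 0.373.

λ̂_MAP = 0.373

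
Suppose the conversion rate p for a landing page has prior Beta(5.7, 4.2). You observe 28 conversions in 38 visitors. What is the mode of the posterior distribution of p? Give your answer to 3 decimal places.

p̂_MAP = 0.712

Prior: Beta(5.7, 4.2).
Data: 28 successes in 38 trials. The binomial likelihood contributes p^28(1−p)^10, so the posterior is Beta(5.7+28, 4.2+10) = Beta(33.7, 14.2).
For Beta(a, b) with a, b > 1 the mode is (a−1)/(a+b−2) = 32.7/45.9 ≈ 0.712.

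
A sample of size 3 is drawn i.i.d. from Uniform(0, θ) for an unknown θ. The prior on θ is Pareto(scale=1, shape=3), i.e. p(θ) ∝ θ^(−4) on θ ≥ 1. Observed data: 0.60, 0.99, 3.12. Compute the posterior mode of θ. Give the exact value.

θ̂_MAP = 3.12

The Uniform(0, θ) likelihood is θ^(−n) for θ ≥ max(xᵢ), zero otherwise. Here max(xᵢ) = 3.12.
Posterior ∝ θ^(−4) · θ^(−3) = θ^(−7) on θ ≥ max(1, 3.12) = 3.12.
This density is strictly decreasing in θ, so the posterior mode lies at the lower boundary of the support.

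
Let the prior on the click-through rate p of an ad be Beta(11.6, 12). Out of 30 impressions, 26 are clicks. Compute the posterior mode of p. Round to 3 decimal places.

p̂_MAP = 0.709

Prior: Beta(11.6, 12).
Data: 26 successes in 30 trials. The binomial likelihood contributes p^26(1−p)^4, so the posterior is Beta(11.6+26, 12+4) = Beta(37.6, 16).
For Beta(a, b) with a, b > 1 the mode is (a−1)/(a+b−2) = 36.6/51.6 ≈ 0.709.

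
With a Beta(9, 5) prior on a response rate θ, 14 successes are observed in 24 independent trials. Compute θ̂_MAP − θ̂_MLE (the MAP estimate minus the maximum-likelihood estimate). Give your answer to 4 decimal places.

MAP − MLE = 0.0278

Posterior is Beta(23, 15); MAP = (23−1)/(38−2) = 22/36 ≈ 0.61111.
MLE ignores the prior: θ̂_MLE = k/n = 14/24 ≈ 0.58333.
Difference = 22/36 − 14/24 = 1/36 ≈ 0.0278.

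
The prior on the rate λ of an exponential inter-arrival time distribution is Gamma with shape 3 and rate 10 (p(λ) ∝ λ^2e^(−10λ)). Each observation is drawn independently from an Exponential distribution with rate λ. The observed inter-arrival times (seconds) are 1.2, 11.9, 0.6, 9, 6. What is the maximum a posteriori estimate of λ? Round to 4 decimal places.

λ̂_MAP = 0.1809

The Exponential(rate=λ) likelihood is ∝ λ^n e^(−λΣtᵢ). Here n = 5 and Σtᵢ = 1.2 + 11.9 + 0.6 + 9 + 6 = 28.7.
Posterior ∝ λ^2e^(−10λ) · λ^5e^(−28.7λ) = λ^7e^(−38.7λ), i.e. Gamma(8, 38.7).
Mode = (a−1)/b = 7/38.7 ≈ 0.1809.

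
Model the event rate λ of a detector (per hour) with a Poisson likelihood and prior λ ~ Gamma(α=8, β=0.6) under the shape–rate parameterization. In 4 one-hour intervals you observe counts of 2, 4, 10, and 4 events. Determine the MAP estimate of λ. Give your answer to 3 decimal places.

λ̂_MAP = 5.870

Σxᵢ = 2+4+10+4 = 20, with n = 4.
Posterior ∝ λ^7e^(−0.6λ) · λ^20e^(−4λ) = λ^27e^(−4.6λ), i.e. Gamma(shape=28, rate=4.6).
The mode of a Gamma(a, b) with a ≥ 1 (shape–rate) is (a−1)/b = 27/4.6 ≈ 5.870.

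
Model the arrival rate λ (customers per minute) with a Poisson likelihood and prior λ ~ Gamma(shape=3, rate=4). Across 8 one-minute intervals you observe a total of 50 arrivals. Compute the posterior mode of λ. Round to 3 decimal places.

Σxᵢ = 50, n = 8.
Posterior ∝ λ^2e^(−4λ) · λ^50e^(−8λ) = λ^52e^(−12λ), i.e. Gamma(shape=53, rate=12).
The mode of a Gamma(a, b) with a ≥ 1 (shape–rate) is (a−1)/b = 52/12 ≈ 4.333.

λ̂_MAP = 4.333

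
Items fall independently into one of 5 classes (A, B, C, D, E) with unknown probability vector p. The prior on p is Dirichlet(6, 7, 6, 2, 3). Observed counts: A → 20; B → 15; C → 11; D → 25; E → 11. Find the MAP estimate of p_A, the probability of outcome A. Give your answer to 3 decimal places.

The posterior is Dirichlet(αᵢ + nᵢ) = Dirichlet(26, 22, 17, 27, 14).
For a Dirichlet(a₁,…,a_K) with all aᵢ > 1, the mode has j-th component (aⱼ − 1)/(Σaᵢ − K).
Here Σaᵢ = 106 and K = 5, so p_A = (26 − 1)/(106 − 5) = 25/101 ≈ 0.248.

MAP estimate of p_A = 0.248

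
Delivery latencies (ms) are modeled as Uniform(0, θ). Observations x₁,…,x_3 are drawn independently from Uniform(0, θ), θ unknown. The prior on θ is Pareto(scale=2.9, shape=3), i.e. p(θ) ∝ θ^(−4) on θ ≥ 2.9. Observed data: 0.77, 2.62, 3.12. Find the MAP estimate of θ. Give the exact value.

θ̂_MAP = 3.12

The Uniform(0, θ) likelihood is θ^(−n) for θ ≥ max(xᵢ), zero otherwise. Here max(xᵢ) = 3.12.
Posterior ∝ θ^(−4) · θ^(−3) = θ^(−7) on θ ≥ max(2.9, 3.12) = 3.12.
This density is strictly decreasing in θ, so the posterior mode lies at the lower boundary of the support.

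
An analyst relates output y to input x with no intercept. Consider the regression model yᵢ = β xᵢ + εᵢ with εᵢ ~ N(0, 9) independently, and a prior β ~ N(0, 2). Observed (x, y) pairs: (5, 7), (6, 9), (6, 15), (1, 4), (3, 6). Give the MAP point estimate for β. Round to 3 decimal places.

log p(β | y) = −Σ(yᵢ − βxᵢ)²/(2·9) − β²/(2·2) + const.
Setting the derivative to zero: Σxᵢ(yᵢ − βxᵢ)/9 − β/2 = 0, so β = Σxᵢyᵢ / (Σxᵢ² + σ²/τ²).
Σxᵢyᵢ = 5·7 + 6·9 + 6·15 + 1·4 + 3·6 = 201; Σxᵢ² = 107; σ²/τ² = 4.5.
β̂_MAP = 201 / (107 + 4.5) = 201/111.5 ≈ 1.803.

β̂_MAP = 1.803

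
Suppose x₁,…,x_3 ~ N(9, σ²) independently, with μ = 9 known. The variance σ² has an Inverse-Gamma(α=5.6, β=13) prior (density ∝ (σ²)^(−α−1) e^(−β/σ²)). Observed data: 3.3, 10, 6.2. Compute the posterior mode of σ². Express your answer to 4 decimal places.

σ̂²_MAP = 4.1562

Sum of squared deviations about the known mean: SS = (3.3−9)² + (10−9)² + (6.2−9)² = 41.33.
The Normal likelihood contributes (σ²)^(−n/2) exp(−SS/(2σ²)), so the posterior is Inverse-Gamma(α + n/2, β + SS/2) = Inverse-Gamma(7.1, 33.665).
The mode of Inverse-Gamma(a, b) is b/(a+1) = 33.665/8.1 ≈ 4.1562.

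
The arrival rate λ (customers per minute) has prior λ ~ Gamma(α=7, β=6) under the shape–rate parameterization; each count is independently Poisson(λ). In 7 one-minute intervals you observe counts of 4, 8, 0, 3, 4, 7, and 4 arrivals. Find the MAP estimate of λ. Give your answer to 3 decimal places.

Σxᵢ = 4+8+0+3+4+7+4 = 30, with n = 7.
Posterior ∝ λ^6e^(−6λ) · λ^30e^(−7λ) = λ^36e^(−13λ), i.e. Gamma(shape=37, rate=13).
The mode of a Gamma(a, b) with a ≥ 1 (shape–rate) is (a−1)/b = 36/13 ≈ 2.769.

λ̂_MAP = 2.769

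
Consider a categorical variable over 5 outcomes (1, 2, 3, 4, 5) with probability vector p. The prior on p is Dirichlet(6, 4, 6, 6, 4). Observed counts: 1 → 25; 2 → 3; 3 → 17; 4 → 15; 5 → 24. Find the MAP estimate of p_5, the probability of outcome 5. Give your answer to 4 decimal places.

MAP estimate: 0.2571

The posterior is Dirichlet(αᵢ + nᵢ) = Dirichlet(31, 7, 23, 21, 28).
For a Dirichlet(a₁,…,a_K) with all aᵢ > 1, the mode has j-th component (aⱼ − 1)/(Σaᵢ − K).
Here Σaᵢ = 110 and K = 5, so p_5 = (28 − 1)/(110 − 5) = 27/105 ≈ 0.2571.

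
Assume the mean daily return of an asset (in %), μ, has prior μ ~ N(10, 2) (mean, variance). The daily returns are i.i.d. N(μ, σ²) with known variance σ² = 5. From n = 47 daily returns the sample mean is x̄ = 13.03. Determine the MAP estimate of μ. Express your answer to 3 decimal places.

μ̂_MAP = 12.877

n = 47, x̄ = 13.03.
For a Normal prior and Normal likelihood with known variance, the posterior is Normal; its mode equals its mean, the precision-weighted average.
Prior precision 1/σ₀² = 1/2 = 0.5; data precision n/σ² = 47/5 = 9.4.
μ̂ = (0.5·10 + 9.4·13.03) / (0.5 + 9.4) = 127.482/9.9 = 21247/1650 ≈ 12.877.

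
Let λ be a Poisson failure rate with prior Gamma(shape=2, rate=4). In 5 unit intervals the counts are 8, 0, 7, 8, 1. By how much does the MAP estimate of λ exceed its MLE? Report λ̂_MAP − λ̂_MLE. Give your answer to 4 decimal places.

Σxᵢ = 24. Posterior is Gamma(26, 9); MAP = (26−1)/9 = 25/9 ≈ 2.77778.
MLE = x̄ = 24/5 ≈ 4.80000.
Difference = 25/9 − 24/5 = -91/45 ≈ -2.0222.

MAP − MLE = -2.0222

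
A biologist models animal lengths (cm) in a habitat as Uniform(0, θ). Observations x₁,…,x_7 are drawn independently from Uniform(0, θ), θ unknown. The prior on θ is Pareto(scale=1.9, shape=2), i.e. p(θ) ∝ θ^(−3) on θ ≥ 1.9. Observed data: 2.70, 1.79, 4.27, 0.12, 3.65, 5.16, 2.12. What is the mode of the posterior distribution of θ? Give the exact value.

The Uniform(0, θ) likelihood is θ^(−n) for θ ≥ max(xᵢ), zero otherwise. Here max(xᵢ) = 5.16.
Posterior ∝ θ^(−3) · θ^(−7) = θ^(−10) on θ ≥ max(1.9, 5.16) = 5.16.
This density is strictly decreasing in θ, so the posterior mode lies at the lower boundary of the support.

θ̂_MAP = 5.16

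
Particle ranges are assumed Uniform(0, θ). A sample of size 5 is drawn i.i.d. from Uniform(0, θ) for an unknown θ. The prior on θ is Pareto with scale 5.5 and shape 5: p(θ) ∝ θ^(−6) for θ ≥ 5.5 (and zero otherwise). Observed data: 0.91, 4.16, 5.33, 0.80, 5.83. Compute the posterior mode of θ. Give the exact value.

θ̂_MAP = 5.83

The Uniform(0, θ) likelihood is θ^(−n) for θ ≥ max(xᵢ), zero otherwise. Here max(xᵢ) = 5.83.
Posterior ∝ θ^(−6) · θ^(−5) = θ^(−11) on θ ≥ max(5.5, 5.83) = 5.83.
This density is strictly decreasing in θ, so the posterior mode lies at the lower boundary of the support.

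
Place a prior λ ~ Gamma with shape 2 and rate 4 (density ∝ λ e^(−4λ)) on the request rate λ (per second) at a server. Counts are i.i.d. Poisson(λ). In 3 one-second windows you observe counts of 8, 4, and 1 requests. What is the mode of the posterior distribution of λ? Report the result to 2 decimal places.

λ̂_MAP = 2.00

Σxᵢ = 8+4+1 = 13, with n = 3.
Posterior ∝ λe^(−4λ) · λ^13e^(−3λ) = λ^14e^(−7λ), i.e. Gamma(shape=15, rate=7).
The mode of a Gamma(a, b) with a ≥ 1 (shape–rate) is (a−1)/b = 14/7 ≈ 2.00.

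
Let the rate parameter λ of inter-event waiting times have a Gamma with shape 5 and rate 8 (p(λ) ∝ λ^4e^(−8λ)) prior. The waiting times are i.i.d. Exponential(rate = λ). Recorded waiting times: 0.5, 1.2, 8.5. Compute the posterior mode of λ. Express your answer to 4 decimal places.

The Exponential(rate=λ) likelihood is ∝ λ^n e^(−λΣtᵢ). Here n = 3 and Σtᵢ = 0.5 + 1.2 + 8.5 = 10.2.
Posterior ∝ λ^4e^(−8λ) · λ^3e^(−10.2λ) = λ^7e^(−18.2λ), i.e. Gamma(8, 18.2).
Mode = (a−1)/b = 7/18.2 ≈ 0.3846.

λ̂_MAP = 0.3846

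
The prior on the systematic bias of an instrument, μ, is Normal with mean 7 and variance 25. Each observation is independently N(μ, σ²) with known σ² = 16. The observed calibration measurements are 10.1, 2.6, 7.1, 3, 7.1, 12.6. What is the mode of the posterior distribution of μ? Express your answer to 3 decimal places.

μ̂_MAP = 7.075

n = 6; x̄ = (10.1 + 2.6 + 7.1 + 3 + 7.1 + 12.6)/6 = 42.5/6 = 85/12 ≈ 7.0833.
For a Normal prior and Normal likelihood with known variance, the posterior is Normal; its mode equals its mean, the precision-weighted average.
Prior precision 1/σ₀² = 1/25 = 0.04; data precision n/σ² = 6/16 = 0.375.
μ̂ = (0.04·7 + 0.375·(85/12)) / (0.04 + 0.375) = 2.93625/0.415 = 2349/332 ≈ 7.075.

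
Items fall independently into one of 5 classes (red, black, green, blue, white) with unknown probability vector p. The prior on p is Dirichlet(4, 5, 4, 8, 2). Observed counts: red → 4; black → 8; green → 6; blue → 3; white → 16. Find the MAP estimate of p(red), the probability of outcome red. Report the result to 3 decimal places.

The posterior is Dirichlet(αᵢ + nᵢ) = Dirichlet(8, 13, 10, 11, 18).
For a Dirichlet(a₁,…,a_K) with all aᵢ > 1, the mode has j-th component (aⱼ − 1)/(Σaᵢ − K).
Here Σaᵢ = 60 and K = 5, so p(red) = (8 − 1)/(60 − 5) = 7/55 ≈ 0.127.

MAP estimate of p(red) = 0.127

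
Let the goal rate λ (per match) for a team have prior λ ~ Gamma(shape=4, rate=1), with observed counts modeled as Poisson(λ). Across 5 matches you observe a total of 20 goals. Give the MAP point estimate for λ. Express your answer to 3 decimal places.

Σxᵢ = 20, n = 5.
Posterior ∝ λ^3e^(−1λ) · λ^20e^(−5λ) = λ^23e^(−6λ), i.e. Gamma(shape=24, rate=6).
The mode of a Gamma(a, b) with a ≥ 1 (shape–rate) is (a−1)/b = 23/6 ≈ 3.833.

λ̂_MAP = 3.833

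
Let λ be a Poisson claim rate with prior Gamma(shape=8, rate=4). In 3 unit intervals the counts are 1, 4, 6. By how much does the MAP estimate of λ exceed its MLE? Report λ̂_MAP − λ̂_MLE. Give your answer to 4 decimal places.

Σxᵢ = 11. Posterior is Gamma(19, 7); MAP = (19−1)/7 = 18/7 ≈ 2.57143.
MLE = x̄ = 11/3 ≈ 3.66667.
Difference = 18/7 − 11/3 = -23/21 ≈ -1.0952.

MAP − MLE = -1.0952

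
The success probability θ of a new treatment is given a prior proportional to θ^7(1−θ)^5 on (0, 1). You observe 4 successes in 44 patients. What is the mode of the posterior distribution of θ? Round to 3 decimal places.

θ̂_MAP = 0.196

The prior density ∝ θ^7(1−θ)^5 is the kernel of Beta(8, 6).
Data: 4 successes in 44 trials. The binomial likelihood contributes θ^4(1−θ)^40, so the posterior is Beta(8+4, 6+40) = Beta(12, 46).
For Beta(a, b) with a, b > 1 the mode is (a−1)/(a+b−2) = 11/56 ≈ 0.196.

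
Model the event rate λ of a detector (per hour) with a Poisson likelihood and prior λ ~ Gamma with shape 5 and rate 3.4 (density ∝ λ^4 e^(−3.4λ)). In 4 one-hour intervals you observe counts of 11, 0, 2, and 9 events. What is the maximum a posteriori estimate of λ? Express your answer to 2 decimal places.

Σxᵢ = 11+0+2+9 = 22, with n = 4.
Posterior ∝ λ^4e^(−3.4λ) · λ^22e^(−4λ) = λ^26e^(−7.4λ), i.e. Gamma(shape=27, rate=7.4).
The mode of a Gamma(a, b) with a ≥ 1 (shape–rate) is (a−1)/b = 26/7.4 ≈ 3.51.

λ̂_MAP = 3.51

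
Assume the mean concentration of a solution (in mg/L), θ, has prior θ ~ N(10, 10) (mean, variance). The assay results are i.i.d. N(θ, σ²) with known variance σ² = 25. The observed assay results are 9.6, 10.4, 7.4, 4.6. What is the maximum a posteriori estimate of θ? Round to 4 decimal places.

θ̂_MAP = 8.7692

n = 4; x̄ = (9.6 + 10.4 + 7.4 + 4.6)/4 = 32/4 = 8.
For a Normal prior and Normal likelihood with known variance, the posterior is Normal; its mode equals its mean, the precision-weighted average.
Prior precision 1/σ₀² = 1/10 = 0.1; data precision n/σ² = 4/25 = 0.16.
θ̂ = (0.1·10 + 0.16·8) / (0.1 + 0.16) = 2.28/0.26 = 114/13 ≈ 8.7692.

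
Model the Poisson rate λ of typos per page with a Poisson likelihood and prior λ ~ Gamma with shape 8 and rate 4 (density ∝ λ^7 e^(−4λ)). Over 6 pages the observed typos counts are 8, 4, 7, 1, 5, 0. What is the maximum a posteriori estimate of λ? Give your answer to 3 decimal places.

Σxᵢ = 8+4+7+1+5+0 = 25, with n = 6.
Posterior ∝ λ^7e^(−4λ) · λ^25e^(−6λ) = λ^32e^(−10λ), i.e. Gamma(shape=33, rate=10).
The mode of a Gamma(a, b) with a ≥ 1 (shape–rate) is (a−1)/b = 32/10 ≈ 3.200.

λ̂_MAP = 3.200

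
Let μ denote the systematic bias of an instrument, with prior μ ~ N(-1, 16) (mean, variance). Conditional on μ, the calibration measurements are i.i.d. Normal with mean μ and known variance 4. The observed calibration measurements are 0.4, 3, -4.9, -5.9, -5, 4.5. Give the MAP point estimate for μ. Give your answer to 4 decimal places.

μ̂_MAP = -1.3040

n = 6; x̄ = (0.4 + 3 + (-4.9) + (-5.9) + (-5) + 4.5)/6 = -7.9/6 = -79/60 ≈ -1.3167.
For a Normal prior and Normal likelihood with known variance, the posterior is Normal; its mode equals its mean, the precision-weighted average.
Prior precision 1/σ₀² = 1/16 = 0.0625; data precision n/σ² = 6/4 = 1.5.
μ̂ = (0.0625·(-1) + 1.5·(-79/60)) / (0.0625 + 1.5) = (-2.0375)/1.5625 = -1.3040.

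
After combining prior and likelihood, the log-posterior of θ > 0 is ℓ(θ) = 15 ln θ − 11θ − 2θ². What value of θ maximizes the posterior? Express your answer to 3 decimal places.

ℓ'(θ) = 15/θ − 11 − 4θ. Setting this to zero and multiplying by θ: 4θ² + 11θ − 15 = 0.
θ = (−11 + √(11² + 4·4·15)) / (2·4) = (−11 + √361) / 8 = (−11 + 19)/8 = 1.
ℓ''(θ) = −15/θ² − 4 < 0, confirming a maximum.

θ̂_MAP = 1.000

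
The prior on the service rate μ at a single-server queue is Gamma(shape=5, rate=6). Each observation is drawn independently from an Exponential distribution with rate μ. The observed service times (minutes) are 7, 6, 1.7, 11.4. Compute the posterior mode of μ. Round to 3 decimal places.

The Exponential(rate=μ) likelihood is ∝ μ^n e^(−μΣtᵢ). Here n = 4 and Σtᵢ = 7 + 6 + 1.7 + 11.4 = 26.1.
Posterior ∝ μ^4e^(−6μ) · μ^4e^(−26.1μ) = μ^8e^(−32.1μ), i.e. Gamma(9, 32.1).
Mode = (a−1)/b = 8/32.1 ≈ 0.249.

μ̂_MAP = 0.249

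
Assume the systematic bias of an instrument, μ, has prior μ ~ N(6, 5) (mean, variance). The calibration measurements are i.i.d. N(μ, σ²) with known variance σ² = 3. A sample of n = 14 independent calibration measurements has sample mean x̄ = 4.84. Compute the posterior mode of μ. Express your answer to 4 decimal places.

n = 14, x̄ = 4.84.
For a Normal prior and Normal likelihood with known variance, the posterior is Normal; its mode equals its mean, the precision-weighted average.
Prior precision 1/σ₀² = 1/5 = 0.2; data precision n/σ² = 14/3.
μ̂ = (0.2·6 + (14/3)·4.84) / (0.2 + 14/3) = (1784/75)/(73/15) = 1784/365 ≈ 4.8877.

μ̂_MAP = 4.8877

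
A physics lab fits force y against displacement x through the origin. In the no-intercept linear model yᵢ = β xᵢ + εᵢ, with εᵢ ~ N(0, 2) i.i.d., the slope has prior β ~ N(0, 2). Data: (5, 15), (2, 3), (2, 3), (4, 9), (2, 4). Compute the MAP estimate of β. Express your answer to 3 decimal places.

log p(β | y) = −Σ(yᵢ − βxᵢ)²/(2·2) − β²/(2·2) + const.
Setting the derivative to zero: Σxᵢ(yᵢ − βxᵢ)/2 − β/2 = 0, so β = Σxᵢyᵢ / (Σxᵢ² + σ²/τ²).
Σxᵢyᵢ = 5·15 + 2·3 + 2·3 + 4·9 + 2·4 = 131; Σxᵢ² = 53; σ²/τ² = 1.
β̂_MAP = 131 / (53 + 1) = 131/54 ≈ 2.426.

β̂_MAP = 2.426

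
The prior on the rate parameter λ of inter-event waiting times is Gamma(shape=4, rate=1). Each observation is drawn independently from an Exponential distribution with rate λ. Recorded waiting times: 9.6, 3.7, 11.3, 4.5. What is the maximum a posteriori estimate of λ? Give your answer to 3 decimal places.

The Exponential(rate=λ) likelihood is ∝ λ^n e^(−λΣtᵢ). Here n = 4 and Σtᵢ = 9.6 + 3.7 + 11.3 + 4.5 = 29.1.
Posterior ∝ λ^3e^(−1λ) · λ^4e^(−29.1λ) = λ^7e^(−30.1λ), i.e. Gamma(8, 30.1).
Mode = (a−1)/b = 7/30.1 ≈ 0.233.

λ̂_MAP = 0.233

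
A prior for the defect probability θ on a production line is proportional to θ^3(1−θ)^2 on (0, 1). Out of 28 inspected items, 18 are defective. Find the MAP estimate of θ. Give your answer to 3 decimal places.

The prior density ∝ θ^3(1−θ)^2 is the kernel of Beta(4, 3).
Data: 18 successes in 28 trials. The binomial likelihood contributes θ^18(1−θ)^10, so the posterior is Beta(4+18, 3+10) = Beta(22, 13).
For Beta(a, b) with a, b > 1 the mode is (a−1)/(a+b−2) = 21/33 ≈ 0.636.

θ̂_MAP = 0.636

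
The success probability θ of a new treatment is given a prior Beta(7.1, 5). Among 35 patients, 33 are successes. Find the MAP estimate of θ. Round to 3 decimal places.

θ̂_MAP = 0.867

Prior: Beta(7.1, 5).
Data: 33 successes in 35 trials. The binomial likelihood contributes θ^33(1−θ)^2, so the posterior is Beta(7.1+33, 5+2) = Beta(40.1, 7).
For Beta(a, b) with a, b > 1 the mode is (a−1)/(a+b−2) = 39.1/45.1 ≈ 0.867.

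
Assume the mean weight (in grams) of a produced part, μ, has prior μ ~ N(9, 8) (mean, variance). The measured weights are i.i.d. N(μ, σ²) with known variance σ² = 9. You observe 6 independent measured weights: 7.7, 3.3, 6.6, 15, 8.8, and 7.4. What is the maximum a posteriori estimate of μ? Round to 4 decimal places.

n = 6; x̄ = (7.7 + 3.3 + 6.6 + 15 + 8.8 + 7.4)/6 = 48.8/6 = 122/15 ≈ 8.1333.
For a Normal prior and Normal likelihood with known variance, the posterior is Normal; its mode equals its mean, the precision-weighted average.
Prior precision 1/σ₀² = 1/8 = 0.125; data precision n/σ² = 6/9 = 2/3.
μ̂ = (0.125·9 + (2/3)·(122/15)) / (0.125 + 2/3) = (2357/360)/(19/24) = 2357/285 ≈ 8.2702.

μ̂_MAP = 8.2702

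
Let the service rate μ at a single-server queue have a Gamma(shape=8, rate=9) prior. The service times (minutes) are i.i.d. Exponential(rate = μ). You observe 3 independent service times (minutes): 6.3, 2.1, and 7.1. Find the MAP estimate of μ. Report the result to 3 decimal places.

μ̂_MAP = 0.408

The Exponential(rate=μ) likelihood is ∝ μ^n e^(−μΣtᵢ). Here n = 3 and Σtᵢ = 6.3 + 2.1 + 7.1 = 15.5.
Posterior ∝ μ^7e^(−9μ) · μ^3e^(−15.5μ) = μ^10e^(−24.5μ), i.e. Gamma(11, 24.5).
Mode = (a−1)/b = 10/24.5 ≈ 0.408.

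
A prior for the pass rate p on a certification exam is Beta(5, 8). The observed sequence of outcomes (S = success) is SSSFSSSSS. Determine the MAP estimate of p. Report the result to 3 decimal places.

Prior: Beta(5, 8).
Data: 8 successes in 9 trials (from the sequence). The binomial likelihood contributes p^8(1−p)^1, so the posterior is Beta(5+8, 8+1) = Beta(13, 9).
For Beta(a, b) with a, b > 1 the mode is (a−1)/(a+b−2) = 12/20 ≈ 0.600.

p̂_MAP = 0.600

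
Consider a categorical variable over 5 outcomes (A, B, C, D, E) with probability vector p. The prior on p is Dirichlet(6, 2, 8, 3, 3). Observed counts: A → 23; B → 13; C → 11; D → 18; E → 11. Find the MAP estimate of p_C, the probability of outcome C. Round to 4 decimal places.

The posterior is Dirichlet(αᵢ + nᵢ) = Dirichlet(29, 15, 19, 21, 14).
For a Dirichlet(a₁,…,a_K) with all aᵢ > 1, the mode has j-th component (aⱼ − 1)/(Σaᵢ − K).
Here Σaᵢ = 98 and K = 5, so p_C = (19 − 1)/(98 − 5) = 18/93 ≈ 0.1935.

MAP estimate of p_C = 0.1935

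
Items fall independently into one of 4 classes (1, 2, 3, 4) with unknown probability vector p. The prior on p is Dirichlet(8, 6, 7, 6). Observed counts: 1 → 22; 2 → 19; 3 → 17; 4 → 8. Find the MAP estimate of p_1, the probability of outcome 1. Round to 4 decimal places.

MAP estimate: 0.3258

The posterior is Dirichlet(αᵢ + nᵢ) = Dirichlet(30, 25, 24, 14).
For a Dirichlet(a₁,…,a_K) with all aᵢ > 1, the mode has j-th component (aⱼ − 1)/(Σaᵢ − K).
Here Σaᵢ = 93 and K = 4, so p_1 = (30 − 1)/(93 − 4) = 29/89 ≈ 0.3258.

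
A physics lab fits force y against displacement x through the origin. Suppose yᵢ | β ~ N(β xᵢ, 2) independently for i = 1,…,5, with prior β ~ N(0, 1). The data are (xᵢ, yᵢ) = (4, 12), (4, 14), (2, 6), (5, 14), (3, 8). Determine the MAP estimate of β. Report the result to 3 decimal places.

β̂_MAP = 2.917

log p(β | y) = −Σ(yᵢ − βxᵢ)²/(2·2) − β²/(2·1) + const.
Setting the derivative to zero: Σxᵢ(yᵢ − βxᵢ)/2 − β/1 = 0, so β = Σxᵢyᵢ / (Σxᵢ² + σ²/τ²).
Σxᵢyᵢ = 4·12 + 4·14 + 2·6 + 5·14 + 3·8 = 210; Σxᵢ² = 70; σ²/τ² = 2.
β̂_MAP = 210 / (70 + 2) = 210/72 ≈ 2.917.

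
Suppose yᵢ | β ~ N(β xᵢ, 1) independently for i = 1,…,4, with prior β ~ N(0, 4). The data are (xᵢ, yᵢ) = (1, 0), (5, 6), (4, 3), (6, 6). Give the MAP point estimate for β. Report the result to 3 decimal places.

log p(β | y) = −Σ(yᵢ − βxᵢ)²/(2·1) − β²/(2·4) + const.
Setting the derivative to zero: Σxᵢ(yᵢ − βxᵢ)/1 − β/4 = 0, so β = Σxᵢyᵢ / (Σxᵢ² + σ²/τ²).
Σxᵢyᵢ = 1·0 + 5·6 + 4·3 + 6·6 = 78; Σxᵢ² = 78; σ²/τ² = 0.25.
β̂_MAP = 78 / (78 + 0.25) = 78/78.25 ≈ 0.997.

β̂_MAP = 0.997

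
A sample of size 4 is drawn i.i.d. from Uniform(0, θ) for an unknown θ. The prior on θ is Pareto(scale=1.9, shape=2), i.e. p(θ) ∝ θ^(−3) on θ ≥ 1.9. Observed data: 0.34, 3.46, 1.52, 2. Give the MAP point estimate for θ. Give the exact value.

The Uniform(0, θ) likelihood is θ^(−n) for θ ≥ max(xᵢ), zero otherwise. Here max(xᵢ) = 3.46.
Posterior ∝ θ^(−3) · θ^(−4) = θ^(−7) on θ ≥ max(1.9, 3.46) = 3.46.
This density is strictly decreasing in θ, so the posterior mode lies at the lower boundary of the support.

θ̂_MAP = 3.46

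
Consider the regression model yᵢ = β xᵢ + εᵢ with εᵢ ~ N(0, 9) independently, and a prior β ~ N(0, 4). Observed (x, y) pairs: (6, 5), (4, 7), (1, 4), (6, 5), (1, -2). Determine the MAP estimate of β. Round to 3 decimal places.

β̂_MAP = 0.976

log p(β | y) = −Σ(yᵢ − βxᵢ)²/(2·9) − β²/(2·4) + const.
Setting the derivative to zero: Σxᵢ(yᵢ − βxᵢ)/9 − β/4 = 0, so β = Σxᵢyᵢ / (Σxᵢ² + σ²/τ²).
Σxᵢyᵢ = 6·5 + 4·7 + 1·4 + 6·5 + 1·(-2) = 90; Σxᵢ² = 90; σ²/τ² = 2.25.
β̂_MAP = 90 / (90 + 2.25) = 90/92.25 ≈ 0.976.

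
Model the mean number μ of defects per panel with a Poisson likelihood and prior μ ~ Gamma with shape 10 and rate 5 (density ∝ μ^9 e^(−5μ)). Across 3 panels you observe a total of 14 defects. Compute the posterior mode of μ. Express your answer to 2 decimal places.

Σxᵢ = 14, n = 3.
Posterior ∝ μ^9e^(−5μ) · μ^14e^(−3μ) = μ^23e^(−8μ), i.e. Gamma(shape=24, rate=8).
The mode of a Gamma(a, b) with a ≥ 1 (shape–rate) is (a−1)/b = 23/8 ≈ 2.88.

μ̂_MAP = 2.88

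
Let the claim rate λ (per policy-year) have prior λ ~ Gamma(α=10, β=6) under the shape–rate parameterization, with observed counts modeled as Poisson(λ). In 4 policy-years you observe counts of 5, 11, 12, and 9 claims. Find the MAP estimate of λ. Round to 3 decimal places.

Σxᵢ = 5+11+12+9 = 37, with n = 4.
Posterior ∝ λ^9e^(−6λ) · λ^37e^(−4λ) = λ^46e^(−10λ), i.e. Gamma(shape=47, rate=10).
The mode of a Gamma(a, b) with a ≥ 1 (shape–rate) is (a−1)/b = 46/10 ≈ 4.600.

λ̂_MAP = 4.600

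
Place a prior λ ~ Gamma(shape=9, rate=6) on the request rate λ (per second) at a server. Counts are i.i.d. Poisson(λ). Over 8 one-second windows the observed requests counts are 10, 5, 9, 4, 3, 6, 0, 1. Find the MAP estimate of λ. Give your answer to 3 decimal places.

Σxᵢ = 10+5+9+4+3+6+0+1 = 38, with n = 8.
Posterior ∝ λ^8e^(−6λ) · λ^38e^(−8λ) = λ^46e^(−14λ), i.e. Gamma(shape=47, rate=14).
The mode of a Gamma(a, b) with a ≥ 1 (shape–rate) is (a−1)/b = 46/14 ≈ 3.286.

λ̂_MAP = 3.286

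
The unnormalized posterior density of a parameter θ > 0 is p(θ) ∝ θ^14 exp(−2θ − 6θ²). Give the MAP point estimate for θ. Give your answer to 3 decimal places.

ℓ'(θ) = 14/θ − 2 − 12θ. Setting this to zero and multiplying by θ: 12θ² + 2θ − 14 = 0.
θ = (−2 + √(2² + 4·12·14)) / (2·12) = (−2 + √676) / 24 = (−2 + 26)/24 = 1.
ℓ''(θ) = −14/θ² − 12 < 0, confirming a maximum.

θ̂_MAP = 1.000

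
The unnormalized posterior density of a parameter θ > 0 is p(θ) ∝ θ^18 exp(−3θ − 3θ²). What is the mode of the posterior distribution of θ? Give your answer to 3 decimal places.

θ̂_MAP = 1.500

ℓ'(θ) = 18/θ − 3 − 6θ. Setting this to zero and multiplying by θ: 6θ² + 3θ − 18 = 0.
θ = (−3 + √(3² + 4·6·18)) / (2·6) = (−3 + √441) / 12 = (−3 + 21)/12 = 3/2.
ℓ''(θ) = −18/θ² − 6 < 0, confirming a maximum.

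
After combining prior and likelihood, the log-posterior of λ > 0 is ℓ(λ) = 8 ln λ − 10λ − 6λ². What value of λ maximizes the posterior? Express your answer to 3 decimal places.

ℓ'(λ) = 8/λ − 10 − 12λ. Setting this to zero and multiplying by λ: 12λ² + 10λ − 8 = 0.
λ = (−10 + √(10² + 4·12·8)) / (2·12) = (−10 + √484) / 24 = (−10 + 22)/24 = 1/2.
ℓ''(λ) = −8/λ² − 12 < 0, confirming a maximum.

λ̂_MAP = 0.500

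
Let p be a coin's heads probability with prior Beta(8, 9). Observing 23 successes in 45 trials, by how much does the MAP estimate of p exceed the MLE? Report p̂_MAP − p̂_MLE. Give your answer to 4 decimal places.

MAP − MLE = -0.0111

Posterior is Beta(31, 31); MAP = (31−1)/(62−2) = 30/60 ≈ 0.50000.
MLE ignores the prior: p̂_MLE = k/n = 23/45 ≈ 0.51111.
Difference = 30/60 − 23/45 = -1/90 ≈ -0.0111.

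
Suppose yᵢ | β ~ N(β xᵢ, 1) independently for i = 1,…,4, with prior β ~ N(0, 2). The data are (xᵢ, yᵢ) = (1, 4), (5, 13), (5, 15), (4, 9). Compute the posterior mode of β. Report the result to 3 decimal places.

log p(β | y) = −Σ(yᵢ − βxᵢ)²/(2·1) − β²/(2·2) + const.
Setting the derivative to zero: Σxᵢ(yᵢ − βxᵢ)/1 − β/2 = 0, so β = Σxᵢyᵢ / (Σxᵢ² + σ²/τ²).
Σxᵢyᵢ = 1·4 + 5·13 + 5·15 + 4·9 = 180; Σxᵢ² = 67; σ²/τ² = 0.5.
β̂_MAP = 180 / (67 + 0.5) = 180/67.5 ≈ 2.667.

β̂_MAP = 2.667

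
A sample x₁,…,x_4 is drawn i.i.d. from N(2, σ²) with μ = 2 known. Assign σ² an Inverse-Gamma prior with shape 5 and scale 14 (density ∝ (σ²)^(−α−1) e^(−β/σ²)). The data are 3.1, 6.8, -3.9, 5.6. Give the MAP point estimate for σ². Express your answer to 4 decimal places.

Sum of squared deviations about the known mean: SS = (3.1−2)² + (6.8−2)² + (-3.9−2)² + (5.6−2)² = 72.02.
The Normal likelihood contributes (σ²)^(−n/2) exp(−SS/(2σ²)), so the posterior is Inverse-Gamma(α + n/2, β + SS/2) = Inverse-Gamma(7, 50.01).
The mode of Inverse-Gamma(a, b) is b/(a+1) = 50.01/8 ≈ 6.2513.

σ̂²_MAP = 6.2513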